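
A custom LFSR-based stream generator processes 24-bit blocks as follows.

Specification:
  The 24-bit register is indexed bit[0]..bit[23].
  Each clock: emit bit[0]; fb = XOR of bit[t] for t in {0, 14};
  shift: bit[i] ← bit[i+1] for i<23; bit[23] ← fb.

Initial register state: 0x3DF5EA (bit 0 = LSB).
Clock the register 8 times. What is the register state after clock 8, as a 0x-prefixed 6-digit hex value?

reg_0 = 0x3DF5EA
clock 1: out=0, reg = 0x9EFAF5
clock 2: out=1, reg = 0x4F7D7A
clock 3: out=0, reg = 0xA7BEBD
clock 4: out=1, reg = 0xD3DF5E
clock 5: out=0, reg = 0xE9EFAF
clock 6: out=1, reg = 0x74F7D7
clock 7: out=1, reg = 0x3A7BEB
clock 8: out=1, reg = 0x1D3DF5

0x1D3DF5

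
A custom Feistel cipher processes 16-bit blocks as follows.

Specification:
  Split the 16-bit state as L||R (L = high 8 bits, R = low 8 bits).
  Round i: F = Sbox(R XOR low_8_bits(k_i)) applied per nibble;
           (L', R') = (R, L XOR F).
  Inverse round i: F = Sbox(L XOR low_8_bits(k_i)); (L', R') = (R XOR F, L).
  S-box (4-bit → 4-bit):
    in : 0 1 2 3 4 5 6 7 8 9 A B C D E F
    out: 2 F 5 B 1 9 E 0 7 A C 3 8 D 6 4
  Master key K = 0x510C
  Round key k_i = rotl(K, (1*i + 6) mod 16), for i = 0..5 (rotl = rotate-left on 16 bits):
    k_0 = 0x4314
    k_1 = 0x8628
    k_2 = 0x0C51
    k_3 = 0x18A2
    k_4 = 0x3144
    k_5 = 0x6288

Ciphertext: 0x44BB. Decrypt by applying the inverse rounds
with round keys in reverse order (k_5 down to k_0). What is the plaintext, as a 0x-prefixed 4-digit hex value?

s_0 = ciphertext = 0x44BB
s_1 = InvRound(s_0, k_5) = 0x3344
s_2 = InvRound(s_1, k_4) = 0x4433
s_3 = InvRound(s_2, k_3) = 0x5D44
s_4 = InvRound(s_3, k_2) = 0x6C5D
s_5 = InvRound(s_4, k_1) = 0x4C6C
s_6 = InvRound(s_5, k_0) = 0xFB4C

0xFB4C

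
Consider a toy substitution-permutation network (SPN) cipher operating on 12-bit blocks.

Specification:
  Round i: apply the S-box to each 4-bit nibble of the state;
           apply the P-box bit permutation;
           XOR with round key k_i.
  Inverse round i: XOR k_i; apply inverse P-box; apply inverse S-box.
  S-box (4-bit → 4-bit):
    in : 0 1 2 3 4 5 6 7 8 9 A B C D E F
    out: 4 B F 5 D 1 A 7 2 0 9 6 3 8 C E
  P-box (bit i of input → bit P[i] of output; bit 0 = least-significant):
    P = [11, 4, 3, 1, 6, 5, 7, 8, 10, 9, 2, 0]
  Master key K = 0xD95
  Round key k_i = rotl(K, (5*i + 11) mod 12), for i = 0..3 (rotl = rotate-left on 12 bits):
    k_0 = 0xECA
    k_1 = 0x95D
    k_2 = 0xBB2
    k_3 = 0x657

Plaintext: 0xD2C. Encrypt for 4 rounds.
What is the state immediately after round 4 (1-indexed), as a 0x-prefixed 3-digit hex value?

0x876

s_0 = plaintext = 0xD2C
s_1 = Round(s_0, k_0) = 0x73B
s_2 = Round(s_1, k_1) = 0xF81
s_3 = Round(s_2, k_2) = 0x185
s_4 = Round(s_3, k_3) = 0x876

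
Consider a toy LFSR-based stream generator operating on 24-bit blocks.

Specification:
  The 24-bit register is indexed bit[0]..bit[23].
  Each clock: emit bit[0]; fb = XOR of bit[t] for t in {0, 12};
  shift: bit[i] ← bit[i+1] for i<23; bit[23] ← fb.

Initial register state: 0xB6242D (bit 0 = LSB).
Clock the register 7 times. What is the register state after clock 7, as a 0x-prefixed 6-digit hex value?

reg_0 = 0xB6242D
clock 1: out=1, reg = 0xDB1216
clock 2: out=0, reg = 0xED890B
clock 3: out=1, reg = 0xF6C485
clock 4: out=1, reg = 0xFB6242
clock 5: out=0, reg = 0x7DB121
clock 6: out=1, reg = 0x3ED890
clock 7: out=0, reg = 0x9F6C48

0x9F6C48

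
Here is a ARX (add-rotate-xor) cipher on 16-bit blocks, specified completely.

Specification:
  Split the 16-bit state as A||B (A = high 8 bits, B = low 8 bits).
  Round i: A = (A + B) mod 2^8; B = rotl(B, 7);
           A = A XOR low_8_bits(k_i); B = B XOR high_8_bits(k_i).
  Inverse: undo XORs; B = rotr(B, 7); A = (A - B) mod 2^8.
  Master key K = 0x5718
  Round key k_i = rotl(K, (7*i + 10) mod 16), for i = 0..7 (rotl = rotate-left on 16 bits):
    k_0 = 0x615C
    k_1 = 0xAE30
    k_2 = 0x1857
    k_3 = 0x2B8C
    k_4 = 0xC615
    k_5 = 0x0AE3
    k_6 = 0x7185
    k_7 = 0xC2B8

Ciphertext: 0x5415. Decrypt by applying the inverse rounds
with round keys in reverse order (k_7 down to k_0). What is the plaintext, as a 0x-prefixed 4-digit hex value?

s_0 = ciphertext = 0x5415
s_1 = InvRound(s_0, k_7) = 0x3DAF
s_2 = InvRound(s_1, k_6) = 0xFBBD
s_3 = InvRound(s_2, k_5) = 0xA96F
s_4 = InvRound(s_3, k_4) = 0x6953
s_5 = InvRound(s_4, k_3) = 0xF5F0
s_6 = InvRound(s_5, k_2) = 0xD1D1
s_7 = InvRound(s_6, k_1) = 0xE3FE
s_8 = InvRound(s_7, k_0) = 0x803F

0x803F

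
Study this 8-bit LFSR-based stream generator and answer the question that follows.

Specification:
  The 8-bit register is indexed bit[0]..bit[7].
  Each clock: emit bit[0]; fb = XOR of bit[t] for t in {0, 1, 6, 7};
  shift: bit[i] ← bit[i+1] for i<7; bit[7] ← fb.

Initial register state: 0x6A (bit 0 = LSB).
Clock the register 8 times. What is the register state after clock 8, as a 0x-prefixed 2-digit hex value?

0x72

reg_0 = 0x6A
clock 1: out=0, reg = 0x35
clock 2: out=1, reg = 0x9A
clock 3: out=0, reg = 0x4D
clock 4: out=1, reg = 0x26
clock 5: out=0, reg = 0x93
clock 6: out=1, reg = 0xC9
clock 7: out=1, reg = 0xE4
clock 8: out=0, reg = 0x72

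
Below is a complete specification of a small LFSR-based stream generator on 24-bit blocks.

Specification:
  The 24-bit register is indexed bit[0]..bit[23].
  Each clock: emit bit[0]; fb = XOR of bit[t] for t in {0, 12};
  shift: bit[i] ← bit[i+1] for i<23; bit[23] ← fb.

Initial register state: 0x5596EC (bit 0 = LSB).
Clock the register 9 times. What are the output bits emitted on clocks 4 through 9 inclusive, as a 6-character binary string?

101110

reg_0 = 0x5596EC
clock 1: out=0, reg = 0xAACB76
clock 2: out=0, reg = 0x5565BB
clock 3: out=1, reg = 0xAAB2DD
clock 4: out=1, reg = 0x55596E
clock 5: out=0, reg = 0xAAACB7
clock 6: out=1, reg = 0xD5565B
clock 7: out=1, reg = 0x6AAB2D
clock 8: out=1, reg = 0xB55596
clock 9: out=0, reg = 0xDAAACB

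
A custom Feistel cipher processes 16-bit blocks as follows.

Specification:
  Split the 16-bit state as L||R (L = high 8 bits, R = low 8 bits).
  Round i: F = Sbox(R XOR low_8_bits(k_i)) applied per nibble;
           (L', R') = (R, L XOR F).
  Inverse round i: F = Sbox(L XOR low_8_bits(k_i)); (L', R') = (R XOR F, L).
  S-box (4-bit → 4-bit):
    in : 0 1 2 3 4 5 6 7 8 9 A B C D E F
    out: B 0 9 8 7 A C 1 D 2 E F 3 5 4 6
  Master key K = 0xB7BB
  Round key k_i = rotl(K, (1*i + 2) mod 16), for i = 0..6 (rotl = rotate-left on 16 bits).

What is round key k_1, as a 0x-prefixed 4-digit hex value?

0xBDDD

K = 0xB7BB
k_0 = rotl(K, (1*0+2) mod 16) = rotl(K, 2) = 0xDEEE
k_1 = rotl(K, (1*1+2) mod 16) = rotl(K, 3) = 0xBDDD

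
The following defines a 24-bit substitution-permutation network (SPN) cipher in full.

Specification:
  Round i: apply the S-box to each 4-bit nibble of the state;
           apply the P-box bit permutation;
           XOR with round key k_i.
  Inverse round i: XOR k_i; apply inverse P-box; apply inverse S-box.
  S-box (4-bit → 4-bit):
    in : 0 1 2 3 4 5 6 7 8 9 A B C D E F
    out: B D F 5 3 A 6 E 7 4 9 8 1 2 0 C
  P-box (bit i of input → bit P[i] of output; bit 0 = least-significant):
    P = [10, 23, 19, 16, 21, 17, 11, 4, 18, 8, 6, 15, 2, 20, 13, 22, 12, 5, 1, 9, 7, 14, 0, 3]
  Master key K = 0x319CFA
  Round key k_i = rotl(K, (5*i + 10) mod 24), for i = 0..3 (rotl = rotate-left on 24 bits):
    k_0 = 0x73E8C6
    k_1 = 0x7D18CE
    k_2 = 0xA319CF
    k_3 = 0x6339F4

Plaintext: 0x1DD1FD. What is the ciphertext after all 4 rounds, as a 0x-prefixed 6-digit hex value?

0x58B382

s_0 = plaintext = 0x1DD1FD
s_1 = Round(s_0, k_0) = 0xE7603F
s_2 = Round(s_1, k_1) = 0x40B3EC
s_3 = Round(s_2, k_2) = 0xE74F2F
s_4 = Round(s_3, k_3) = 0x58B382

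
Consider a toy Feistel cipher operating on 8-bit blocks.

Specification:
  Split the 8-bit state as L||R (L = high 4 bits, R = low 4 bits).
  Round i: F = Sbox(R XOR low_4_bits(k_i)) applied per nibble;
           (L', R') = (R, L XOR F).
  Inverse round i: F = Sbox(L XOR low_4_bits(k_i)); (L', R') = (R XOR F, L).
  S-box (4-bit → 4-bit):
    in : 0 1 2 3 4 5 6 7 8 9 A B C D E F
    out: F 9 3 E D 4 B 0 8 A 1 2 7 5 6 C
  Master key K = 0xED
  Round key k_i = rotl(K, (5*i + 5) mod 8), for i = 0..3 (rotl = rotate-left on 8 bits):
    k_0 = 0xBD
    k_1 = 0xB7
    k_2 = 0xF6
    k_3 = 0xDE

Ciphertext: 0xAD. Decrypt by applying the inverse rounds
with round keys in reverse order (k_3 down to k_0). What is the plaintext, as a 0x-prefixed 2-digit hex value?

0xAB

s_0 = ciphertext = 0xAD
s_1 = InvRound(s_0, k_3) = 0x0A
s_2 = InvRound(s_1, k_2) = 0x10
s_3 = InvRound(s_2, k_1) = 0xB1
s_4 = InvRound(s_3, k_0) = 0xAB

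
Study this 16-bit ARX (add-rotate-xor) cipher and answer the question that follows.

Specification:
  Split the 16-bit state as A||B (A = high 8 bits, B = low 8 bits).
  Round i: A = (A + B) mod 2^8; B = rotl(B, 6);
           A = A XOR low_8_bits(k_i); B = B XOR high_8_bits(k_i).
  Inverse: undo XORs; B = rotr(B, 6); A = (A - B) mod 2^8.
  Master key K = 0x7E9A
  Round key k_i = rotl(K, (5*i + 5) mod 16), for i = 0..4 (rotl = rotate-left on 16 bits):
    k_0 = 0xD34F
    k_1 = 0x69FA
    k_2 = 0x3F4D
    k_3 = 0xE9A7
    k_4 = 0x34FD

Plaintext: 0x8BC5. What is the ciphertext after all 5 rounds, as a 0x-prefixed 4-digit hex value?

0x1CBA

s_0 = plaintext = 0x8BC5
s_1 = Round(s_0, k_0) = 0x1FA2
s_2 = Round(s_1, k_1) = 0x3BC1
s_3 = Round(s_2, k_2) = 0xB14F
s_4 = Round(s_3, k_3) = 0xA73A
s_5 = Round(s_4, k_4) = 0x1CBA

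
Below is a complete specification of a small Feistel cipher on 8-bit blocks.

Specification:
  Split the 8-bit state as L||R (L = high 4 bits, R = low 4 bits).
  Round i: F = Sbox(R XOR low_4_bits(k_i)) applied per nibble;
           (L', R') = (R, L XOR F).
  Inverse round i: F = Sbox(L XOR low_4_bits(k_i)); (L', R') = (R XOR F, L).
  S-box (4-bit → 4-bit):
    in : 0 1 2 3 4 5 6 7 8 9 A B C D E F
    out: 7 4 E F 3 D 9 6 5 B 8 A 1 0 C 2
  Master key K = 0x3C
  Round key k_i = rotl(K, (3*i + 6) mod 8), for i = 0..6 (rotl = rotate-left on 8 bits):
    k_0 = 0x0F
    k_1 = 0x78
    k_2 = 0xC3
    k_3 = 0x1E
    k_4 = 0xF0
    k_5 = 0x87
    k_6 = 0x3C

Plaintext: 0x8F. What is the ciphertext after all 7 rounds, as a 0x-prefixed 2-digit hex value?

0xE7

s_0 = plaintext = 0x8F
s_1 = Round(s_0, k_0) = 0xFF
s_2 = Round(s_1, k_1) = 0xF9
s_3 = Round(s_2, k_2) = 0x97
s_4 = Round(s_3, k_3) = 0x72
s_5 = Round(s_4, k_4) = 0x29
s_6 = Round(s_5, k_5) = 0x9E
s_7 = Round(s_6, k_6) = 0xE7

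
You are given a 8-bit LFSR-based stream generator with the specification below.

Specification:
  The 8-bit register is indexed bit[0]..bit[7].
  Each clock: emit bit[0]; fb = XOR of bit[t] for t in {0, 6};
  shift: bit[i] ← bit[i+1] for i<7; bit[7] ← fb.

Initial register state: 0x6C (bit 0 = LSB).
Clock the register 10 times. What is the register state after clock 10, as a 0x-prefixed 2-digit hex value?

reg_0 = 0x6C
clock 1: out=0, reg = 0xB6
clock 2: out=0, reg = 0x5B
clock 3: out=1, reg = 0x2D
clock 4: out=1, reg = 0x96
clock 5: out=0, reg = 0x4B
clock 6: out=1, reg = 0x25
clock 7: out=1, reg = 0x92
clock 8: out=0, reg = 0x49
clock 9: out=1, reg = 0x24
clock 10: out=0, reg = 0x12

0x12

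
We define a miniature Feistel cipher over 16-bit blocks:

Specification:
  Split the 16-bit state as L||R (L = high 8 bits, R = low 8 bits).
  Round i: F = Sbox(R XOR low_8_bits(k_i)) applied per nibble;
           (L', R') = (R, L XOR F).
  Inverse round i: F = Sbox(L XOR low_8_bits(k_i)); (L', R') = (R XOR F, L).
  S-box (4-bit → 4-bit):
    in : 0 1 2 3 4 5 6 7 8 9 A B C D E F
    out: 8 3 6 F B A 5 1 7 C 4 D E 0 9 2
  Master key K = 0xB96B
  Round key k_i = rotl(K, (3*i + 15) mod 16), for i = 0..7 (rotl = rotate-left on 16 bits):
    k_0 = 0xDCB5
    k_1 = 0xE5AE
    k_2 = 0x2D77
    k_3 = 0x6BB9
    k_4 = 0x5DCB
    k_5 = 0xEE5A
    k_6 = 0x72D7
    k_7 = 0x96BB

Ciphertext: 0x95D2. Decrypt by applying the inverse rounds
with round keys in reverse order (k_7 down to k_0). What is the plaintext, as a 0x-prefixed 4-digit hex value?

0x22BF

s_0 = ciphertext = 0x95D2
s_1 = InvRound(s_0, k_7) = 0xBB95
s_2 = InvRound(s_1, k_6) = 0xCBBB
s_3 = InvRound(s_2, k_5) = 0x78CB
s_4 = InvRound(s_3, k_4) = 0x1478
s_5 = InvRound(s_4, k_3) = 0x3814
s_6 = InvRound(s_5, k_2) = 0xA638
s_7 = InvRound(s_6, k_1) = 0xBFA6
s_8 = InvRound(s_7, k_0) = 0x22BF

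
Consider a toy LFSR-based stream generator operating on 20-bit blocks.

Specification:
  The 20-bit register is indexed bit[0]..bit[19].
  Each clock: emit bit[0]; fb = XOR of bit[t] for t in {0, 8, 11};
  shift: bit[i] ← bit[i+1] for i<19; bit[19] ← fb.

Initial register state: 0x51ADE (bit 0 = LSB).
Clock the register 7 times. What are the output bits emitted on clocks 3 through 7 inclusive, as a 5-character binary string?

reg_0 = 0x51ADE
clock 1: out=0, reg = 0xA8D6F
clock 2: out=1, reg = 0xD46B7
clock 3: out=1, reg = 0xEA35B
clock 4: out=1, reg = 0x751AD
clock 5: out=1, reg = 0x3A8D6
clock 6: out=0, reg = 0x9D46B
clock 7: out=1, reg = 0xCEA35

11101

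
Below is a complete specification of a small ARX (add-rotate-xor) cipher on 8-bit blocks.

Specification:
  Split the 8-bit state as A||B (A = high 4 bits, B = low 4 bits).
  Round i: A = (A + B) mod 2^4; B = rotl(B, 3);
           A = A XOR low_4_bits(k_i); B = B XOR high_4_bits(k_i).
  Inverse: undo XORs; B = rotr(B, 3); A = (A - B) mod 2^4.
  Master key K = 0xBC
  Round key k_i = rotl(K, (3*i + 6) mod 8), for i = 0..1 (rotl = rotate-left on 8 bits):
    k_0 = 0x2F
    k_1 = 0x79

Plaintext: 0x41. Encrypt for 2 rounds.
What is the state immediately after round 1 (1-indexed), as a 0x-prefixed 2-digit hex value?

0xAA

s_0 = plaintext = 0x41
s_1 = Round(s_0, k_0) = 0xAA
s_2 = Round(s_1, k_1) = 0xD2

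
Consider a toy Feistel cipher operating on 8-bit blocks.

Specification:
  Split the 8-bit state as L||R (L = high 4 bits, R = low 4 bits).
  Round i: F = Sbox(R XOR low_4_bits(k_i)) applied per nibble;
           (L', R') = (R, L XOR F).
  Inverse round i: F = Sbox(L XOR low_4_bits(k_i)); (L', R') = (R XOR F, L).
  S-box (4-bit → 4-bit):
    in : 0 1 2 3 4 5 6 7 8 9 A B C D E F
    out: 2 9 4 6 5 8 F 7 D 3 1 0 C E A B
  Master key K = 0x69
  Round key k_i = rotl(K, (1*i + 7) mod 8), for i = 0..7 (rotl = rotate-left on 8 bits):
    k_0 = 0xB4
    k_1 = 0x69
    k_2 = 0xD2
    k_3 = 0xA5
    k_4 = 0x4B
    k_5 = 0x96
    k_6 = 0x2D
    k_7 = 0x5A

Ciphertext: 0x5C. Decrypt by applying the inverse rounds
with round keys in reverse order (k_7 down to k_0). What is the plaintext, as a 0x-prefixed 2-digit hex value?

0xE5

s_0 = ciphertext = 0x5C
s_1 = InvRound(s_0, k_7) = 0x75
s_2 = InvRound(s_1, k_6) = 0x47
s_3 = InvRound(s_2, k_5) = 0x34
s_4 = InvRound(s_3, k_4) = 0x93
s_5 = InvRound(s_4, k_3) = 0xF9
s_6 = InvRound(s_5, k_2) = 0x7F
s_7 = InvRound(s_6, k_1) = 0x57
s_8 = InvRound(s_7, k_0) = 0xE5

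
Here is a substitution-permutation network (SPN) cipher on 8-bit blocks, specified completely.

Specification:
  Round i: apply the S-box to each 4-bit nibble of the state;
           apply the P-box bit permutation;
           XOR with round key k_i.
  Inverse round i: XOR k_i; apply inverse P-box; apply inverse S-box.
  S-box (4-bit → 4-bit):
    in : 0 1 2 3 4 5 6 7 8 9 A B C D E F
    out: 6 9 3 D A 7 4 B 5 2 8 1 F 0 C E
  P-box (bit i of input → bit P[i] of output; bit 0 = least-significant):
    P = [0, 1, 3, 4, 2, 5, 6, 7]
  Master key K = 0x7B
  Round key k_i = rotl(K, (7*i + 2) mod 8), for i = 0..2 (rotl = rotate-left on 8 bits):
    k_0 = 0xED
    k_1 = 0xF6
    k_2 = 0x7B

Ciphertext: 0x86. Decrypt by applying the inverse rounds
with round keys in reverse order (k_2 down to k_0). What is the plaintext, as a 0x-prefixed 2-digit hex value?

0x36

s_0 = ciphertext = 0x86
s_1 = InvRound(s_0, k_2) = 0xC3
s_2 = InvRound(s_1, k_1) = 0x21
s_3 = InvRound(s_2, k_0) = 0x36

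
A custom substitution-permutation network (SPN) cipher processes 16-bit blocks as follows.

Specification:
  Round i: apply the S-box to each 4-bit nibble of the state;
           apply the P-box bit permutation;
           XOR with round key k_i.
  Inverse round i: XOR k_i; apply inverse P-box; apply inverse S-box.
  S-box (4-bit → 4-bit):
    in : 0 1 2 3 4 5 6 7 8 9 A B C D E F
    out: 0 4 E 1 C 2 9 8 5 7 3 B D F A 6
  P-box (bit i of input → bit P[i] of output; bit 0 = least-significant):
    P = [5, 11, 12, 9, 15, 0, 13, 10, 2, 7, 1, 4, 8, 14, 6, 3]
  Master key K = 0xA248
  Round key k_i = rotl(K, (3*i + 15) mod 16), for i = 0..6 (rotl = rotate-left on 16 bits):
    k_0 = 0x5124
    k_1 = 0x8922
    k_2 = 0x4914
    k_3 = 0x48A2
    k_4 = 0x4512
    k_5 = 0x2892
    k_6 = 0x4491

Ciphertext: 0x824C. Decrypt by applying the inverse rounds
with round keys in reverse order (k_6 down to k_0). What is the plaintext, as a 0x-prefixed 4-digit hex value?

s_0 = ciphertext = 0x824C
s_1 = InvRound(s_0, k_6) = 0x2BB7
s_2 = InvRound(s_1, k_5) = 0x3356
s_3 = InvRound(s_2, k_4) = 0xF344
s_4 = InvRound(s_3, k_3) = 0x898D
s_5 = InvRound(s_4, k_2) = 0xEEA0
s_6 = InvRound(s_5, k_1) = 0xAF47
s_7 = InvRound(s_6, k_0) = 0xF1DD

0xF1DD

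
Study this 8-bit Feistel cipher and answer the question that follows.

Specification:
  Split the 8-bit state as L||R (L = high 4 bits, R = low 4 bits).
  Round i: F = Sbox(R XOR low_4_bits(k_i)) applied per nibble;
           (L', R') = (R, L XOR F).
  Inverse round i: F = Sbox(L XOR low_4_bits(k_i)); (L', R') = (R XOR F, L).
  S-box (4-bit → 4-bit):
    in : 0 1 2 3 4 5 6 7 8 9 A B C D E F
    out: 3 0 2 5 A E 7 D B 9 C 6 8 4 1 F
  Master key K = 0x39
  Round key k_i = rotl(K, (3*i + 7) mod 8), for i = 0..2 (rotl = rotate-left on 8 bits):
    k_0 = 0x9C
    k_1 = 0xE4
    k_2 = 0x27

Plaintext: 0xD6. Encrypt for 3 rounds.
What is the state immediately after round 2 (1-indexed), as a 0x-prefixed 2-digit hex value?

0x18

s_0 = plaintext = 0xD6
s_1 = Round(s_0, k_0) = 0x61
s_2 = Round(s_1, k_1) = 0x18
s_3 = Round(s_2, k_2) = 0x8E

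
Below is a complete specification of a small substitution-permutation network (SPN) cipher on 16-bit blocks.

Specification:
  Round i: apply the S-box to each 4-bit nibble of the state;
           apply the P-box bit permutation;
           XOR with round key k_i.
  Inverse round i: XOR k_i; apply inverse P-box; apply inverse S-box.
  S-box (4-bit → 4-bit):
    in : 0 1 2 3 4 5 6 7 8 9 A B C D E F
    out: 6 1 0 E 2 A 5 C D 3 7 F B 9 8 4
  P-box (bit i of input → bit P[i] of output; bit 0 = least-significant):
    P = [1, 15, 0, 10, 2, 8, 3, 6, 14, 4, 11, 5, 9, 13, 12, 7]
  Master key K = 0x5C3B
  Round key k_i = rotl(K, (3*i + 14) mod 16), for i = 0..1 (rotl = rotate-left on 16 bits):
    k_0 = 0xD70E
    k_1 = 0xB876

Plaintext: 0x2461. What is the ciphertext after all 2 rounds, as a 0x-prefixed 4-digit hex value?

s_0 = plaintext = 0x2461
s_1 = Round(s_0, k_0) = 0xD710
s_2 = Round(s_1, k_1) = 0x32D3

0x32D3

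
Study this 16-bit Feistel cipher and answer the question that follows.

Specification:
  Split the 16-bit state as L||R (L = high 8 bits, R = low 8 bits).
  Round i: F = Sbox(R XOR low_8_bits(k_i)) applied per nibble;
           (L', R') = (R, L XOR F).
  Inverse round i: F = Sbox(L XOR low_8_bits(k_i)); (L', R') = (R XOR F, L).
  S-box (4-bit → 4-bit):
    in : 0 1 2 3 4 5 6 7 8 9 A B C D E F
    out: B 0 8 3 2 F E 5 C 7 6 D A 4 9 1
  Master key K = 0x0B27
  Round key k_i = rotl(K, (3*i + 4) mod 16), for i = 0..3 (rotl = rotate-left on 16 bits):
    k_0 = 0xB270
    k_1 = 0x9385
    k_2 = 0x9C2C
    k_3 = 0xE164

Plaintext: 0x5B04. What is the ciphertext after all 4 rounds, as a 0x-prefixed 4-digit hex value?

s_0 = plaintext = 0x5B04
s_1 = Round(s_0, k_0) = 0x0409
s_2 = Round(s_1, k_1) = 0x09CE
s_3 = Round(s_2, k_2) = 0xCE91
s_4 = Round(s_3, k_3) = 0x91D1

0x91D1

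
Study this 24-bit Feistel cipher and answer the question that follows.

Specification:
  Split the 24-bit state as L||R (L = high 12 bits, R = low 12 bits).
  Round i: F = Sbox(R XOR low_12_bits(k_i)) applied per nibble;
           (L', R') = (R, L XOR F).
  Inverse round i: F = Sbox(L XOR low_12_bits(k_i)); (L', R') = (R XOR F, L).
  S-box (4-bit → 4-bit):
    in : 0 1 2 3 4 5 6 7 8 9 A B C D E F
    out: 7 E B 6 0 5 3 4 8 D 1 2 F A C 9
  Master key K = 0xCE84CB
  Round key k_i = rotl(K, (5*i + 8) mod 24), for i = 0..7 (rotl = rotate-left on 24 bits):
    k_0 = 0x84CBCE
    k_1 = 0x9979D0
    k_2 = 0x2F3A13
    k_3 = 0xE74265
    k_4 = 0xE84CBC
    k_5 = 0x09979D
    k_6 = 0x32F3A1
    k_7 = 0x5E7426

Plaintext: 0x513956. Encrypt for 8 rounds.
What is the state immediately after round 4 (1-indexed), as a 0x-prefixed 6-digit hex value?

0xADF595

s_0 = plaintext = 0x513956
s_1 = Round(s_0, k_0) = 0x956ECB
s_2 = Round(s_1, k_1) = 0xECBDB4
s_3 = Round(s_2, k_2) = 0xDB4ADF
s_4 = Round(s_3, k_3) = 0xADF595
s_5 = Round(s_4, k_4) = 0x595762
s_6 = Round(s_5, k_5) = 0x76220C
s_7 = Round(s_6, k_6) = 0x20C978
s_8 = Round(s_7, k_7) = 0x978850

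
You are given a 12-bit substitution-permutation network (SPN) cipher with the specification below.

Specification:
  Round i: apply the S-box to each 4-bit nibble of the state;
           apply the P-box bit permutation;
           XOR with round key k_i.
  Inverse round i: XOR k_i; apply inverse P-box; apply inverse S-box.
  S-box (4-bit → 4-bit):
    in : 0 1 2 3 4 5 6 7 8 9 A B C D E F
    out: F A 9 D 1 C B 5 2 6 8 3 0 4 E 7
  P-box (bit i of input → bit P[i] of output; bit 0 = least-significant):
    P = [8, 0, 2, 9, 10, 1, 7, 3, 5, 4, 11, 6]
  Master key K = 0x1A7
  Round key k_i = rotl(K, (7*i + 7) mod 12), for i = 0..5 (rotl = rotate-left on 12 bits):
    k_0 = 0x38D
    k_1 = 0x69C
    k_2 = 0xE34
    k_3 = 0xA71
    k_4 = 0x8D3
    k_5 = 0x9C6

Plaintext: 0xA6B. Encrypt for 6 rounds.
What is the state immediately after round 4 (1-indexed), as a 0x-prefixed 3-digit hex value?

0xC83

s_0 = plaintext = 0xA6B
s_1 = Round(s_0, k_0) = 0x6C6
s_2 = Round(s_1, k_1) = 0x5ED
s_3 = Round(s_2, k_2) = 0x6FA
s_4 = Round(s_3, k_3) = 0xC83
s_5 = Round(s_4, k_4) = 0xBD5
s_6 = Round(s_5, k_5) = 0xB72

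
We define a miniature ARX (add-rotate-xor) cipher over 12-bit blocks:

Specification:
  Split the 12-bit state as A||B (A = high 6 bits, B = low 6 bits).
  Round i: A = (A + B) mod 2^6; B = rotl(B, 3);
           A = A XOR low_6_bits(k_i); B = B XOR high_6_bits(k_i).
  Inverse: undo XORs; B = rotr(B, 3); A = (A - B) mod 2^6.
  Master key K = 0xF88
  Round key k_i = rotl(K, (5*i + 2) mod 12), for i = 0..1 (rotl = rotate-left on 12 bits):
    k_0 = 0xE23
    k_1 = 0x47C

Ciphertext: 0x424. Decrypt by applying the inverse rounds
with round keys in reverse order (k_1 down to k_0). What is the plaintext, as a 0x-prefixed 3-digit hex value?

s_0 = ciphertext = 0x424
s_1 = InvRound(s_0, k_1) = 0xFAE
s_2 = InvRound(s_1, k_0) = 0xAF2

0xAF2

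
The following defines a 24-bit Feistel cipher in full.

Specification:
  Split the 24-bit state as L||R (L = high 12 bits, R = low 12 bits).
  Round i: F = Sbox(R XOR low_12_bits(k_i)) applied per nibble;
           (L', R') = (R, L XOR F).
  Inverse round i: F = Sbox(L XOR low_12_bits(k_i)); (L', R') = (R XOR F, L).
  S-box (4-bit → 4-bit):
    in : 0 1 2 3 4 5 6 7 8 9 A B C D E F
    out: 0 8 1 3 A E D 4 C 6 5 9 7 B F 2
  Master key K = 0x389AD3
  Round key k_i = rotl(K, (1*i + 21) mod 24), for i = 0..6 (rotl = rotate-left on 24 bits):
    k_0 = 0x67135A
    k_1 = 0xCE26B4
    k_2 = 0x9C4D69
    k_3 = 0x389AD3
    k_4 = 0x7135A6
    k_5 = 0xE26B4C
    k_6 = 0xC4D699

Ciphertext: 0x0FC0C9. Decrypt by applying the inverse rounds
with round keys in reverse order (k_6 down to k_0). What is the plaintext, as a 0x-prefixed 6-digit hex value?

0x54FC16

s_0 = ciphertext = 0x0FC0C9
s_1 = InvRound(s_0, k_6) = 0xD170FC
s_2 = InvRound(s_1, k_5) = 0xD15D17
s_3 = InvRound(s_2, k_4) = 0x184D15
s_4 = InvRound(s_3, k_3) = 0x4F1184
s_5 = InvRound(s_4, k_2) = 0x7E84F1
s_6 = InvRound(s_5, k_1) = 0xC167E8
s_7 = InvRound(s_6, k_0) = 0x54FC16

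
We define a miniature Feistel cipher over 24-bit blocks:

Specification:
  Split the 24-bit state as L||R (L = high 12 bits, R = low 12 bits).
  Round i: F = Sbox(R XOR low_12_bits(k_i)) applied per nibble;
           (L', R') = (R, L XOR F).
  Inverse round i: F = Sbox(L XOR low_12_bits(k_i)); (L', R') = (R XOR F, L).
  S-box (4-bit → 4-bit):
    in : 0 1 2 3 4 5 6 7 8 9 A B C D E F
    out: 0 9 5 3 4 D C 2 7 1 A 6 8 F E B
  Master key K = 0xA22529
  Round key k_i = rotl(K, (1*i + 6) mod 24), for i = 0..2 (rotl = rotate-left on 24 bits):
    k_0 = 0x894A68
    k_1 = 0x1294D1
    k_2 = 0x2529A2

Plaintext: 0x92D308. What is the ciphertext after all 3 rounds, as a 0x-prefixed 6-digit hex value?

0xB30DF8

s_0 = plaintext = 0x92D308
s_1 = Round(s_0, k_0) = 0x3088ED
s_2 = Round(s_1, k_1) = 0x8EDB30
s_3 = Round(s_2, k_2) = 0xB30DF8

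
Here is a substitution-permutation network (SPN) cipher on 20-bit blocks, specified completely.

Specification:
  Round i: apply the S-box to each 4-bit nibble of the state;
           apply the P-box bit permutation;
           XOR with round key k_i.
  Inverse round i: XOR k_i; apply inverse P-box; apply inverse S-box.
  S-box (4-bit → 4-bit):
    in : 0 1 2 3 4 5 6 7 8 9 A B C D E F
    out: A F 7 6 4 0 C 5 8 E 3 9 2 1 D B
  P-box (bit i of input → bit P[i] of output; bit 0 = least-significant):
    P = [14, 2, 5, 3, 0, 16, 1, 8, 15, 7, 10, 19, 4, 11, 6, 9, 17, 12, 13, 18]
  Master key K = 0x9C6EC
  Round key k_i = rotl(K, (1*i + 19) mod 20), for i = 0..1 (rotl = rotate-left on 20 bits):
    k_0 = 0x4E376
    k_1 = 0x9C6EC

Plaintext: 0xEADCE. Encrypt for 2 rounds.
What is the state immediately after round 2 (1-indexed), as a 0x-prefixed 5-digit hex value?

0x13CC6

s_0 = plaintext = 0xEADCE
s_1 = Round(s_0, k_0) = 0x30B4E
s_2 = Round(s_1, k_1) = 0x13CC6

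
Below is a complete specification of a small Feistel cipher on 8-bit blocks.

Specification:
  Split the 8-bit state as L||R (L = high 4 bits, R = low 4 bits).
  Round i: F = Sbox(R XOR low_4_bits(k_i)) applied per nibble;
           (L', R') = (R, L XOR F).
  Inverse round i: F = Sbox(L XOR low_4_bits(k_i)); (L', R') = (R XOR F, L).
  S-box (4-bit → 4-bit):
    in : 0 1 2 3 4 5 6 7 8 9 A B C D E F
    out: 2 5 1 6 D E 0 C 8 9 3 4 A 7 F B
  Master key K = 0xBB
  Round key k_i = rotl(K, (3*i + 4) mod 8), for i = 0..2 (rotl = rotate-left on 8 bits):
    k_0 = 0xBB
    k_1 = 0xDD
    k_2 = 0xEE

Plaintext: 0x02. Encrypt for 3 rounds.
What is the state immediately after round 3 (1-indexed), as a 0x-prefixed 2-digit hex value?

0xFC

s_0 = plaintext = 0x02
s_1 = Round(s_0, k_0) = 0x29
s_2 = Round(s_1, k_1) = 0x9F
s_3 = Round(s_2, k_2) = 0xFC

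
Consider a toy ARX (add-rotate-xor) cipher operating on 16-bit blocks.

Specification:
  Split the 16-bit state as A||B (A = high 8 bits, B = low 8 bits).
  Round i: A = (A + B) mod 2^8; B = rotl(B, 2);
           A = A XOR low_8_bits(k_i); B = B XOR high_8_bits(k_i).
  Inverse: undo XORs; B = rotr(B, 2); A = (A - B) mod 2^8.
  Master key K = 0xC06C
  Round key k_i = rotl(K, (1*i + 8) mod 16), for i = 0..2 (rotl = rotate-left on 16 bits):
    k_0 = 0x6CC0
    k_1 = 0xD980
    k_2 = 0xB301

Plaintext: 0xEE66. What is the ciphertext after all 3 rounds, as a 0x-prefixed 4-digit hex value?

0x168B

s_0 = plaintext = 0xEE66
s_1 = Round(s_0, k_0) = 0x94F5
s_2 = Round(s_1, k_1) = 0x090E
s_3 = Round(s_2, k_2) = 0x168B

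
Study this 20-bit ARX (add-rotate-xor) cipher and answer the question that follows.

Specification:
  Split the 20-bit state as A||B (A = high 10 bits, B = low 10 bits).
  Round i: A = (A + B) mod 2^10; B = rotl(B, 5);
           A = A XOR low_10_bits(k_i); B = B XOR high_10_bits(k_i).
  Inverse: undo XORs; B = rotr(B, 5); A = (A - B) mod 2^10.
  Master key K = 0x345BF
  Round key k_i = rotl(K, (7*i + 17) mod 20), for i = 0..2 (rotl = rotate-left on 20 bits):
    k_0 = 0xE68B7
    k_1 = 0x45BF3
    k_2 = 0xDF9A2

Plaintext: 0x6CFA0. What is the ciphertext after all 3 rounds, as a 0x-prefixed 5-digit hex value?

0x48231

s_0 = plaintext = 0x6CFA0
s_1 = Round(s_0, k_0) = 0x79387
s_2 = Round(s_1, k_1) = 0xA61EA
s_3 = Round(s_2, k_2) = 0x48231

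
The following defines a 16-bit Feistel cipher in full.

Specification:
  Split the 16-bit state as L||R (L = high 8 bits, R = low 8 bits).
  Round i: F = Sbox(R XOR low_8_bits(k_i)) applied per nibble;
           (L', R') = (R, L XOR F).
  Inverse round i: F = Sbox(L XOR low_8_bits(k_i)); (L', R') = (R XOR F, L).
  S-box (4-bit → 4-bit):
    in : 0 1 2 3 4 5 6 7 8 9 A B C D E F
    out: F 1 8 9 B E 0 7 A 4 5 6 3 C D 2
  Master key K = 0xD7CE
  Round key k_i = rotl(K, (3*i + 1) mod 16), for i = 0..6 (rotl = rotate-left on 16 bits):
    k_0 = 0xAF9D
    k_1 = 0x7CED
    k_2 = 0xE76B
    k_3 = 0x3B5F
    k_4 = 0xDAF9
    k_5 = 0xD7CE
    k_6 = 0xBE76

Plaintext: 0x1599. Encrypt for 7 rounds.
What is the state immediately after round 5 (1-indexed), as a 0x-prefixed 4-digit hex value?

0xD795

s_0 = plaintext = 0x1599
s_1 = Round(s_0, k_0) = 0x99EE
s_2 = Round(s_1, k_1) = 0xEE60
s_3 = Round(s_2, k_2) = 0x6018
s_4 = Round(s_3, k_3) = 0x18D7
s_5 = Round(s_4, k_4) = 0xD795
s_6 = Round(s_5, k_5) = 0x9531
s_7 = Round(s_6, k_6) = 0x3122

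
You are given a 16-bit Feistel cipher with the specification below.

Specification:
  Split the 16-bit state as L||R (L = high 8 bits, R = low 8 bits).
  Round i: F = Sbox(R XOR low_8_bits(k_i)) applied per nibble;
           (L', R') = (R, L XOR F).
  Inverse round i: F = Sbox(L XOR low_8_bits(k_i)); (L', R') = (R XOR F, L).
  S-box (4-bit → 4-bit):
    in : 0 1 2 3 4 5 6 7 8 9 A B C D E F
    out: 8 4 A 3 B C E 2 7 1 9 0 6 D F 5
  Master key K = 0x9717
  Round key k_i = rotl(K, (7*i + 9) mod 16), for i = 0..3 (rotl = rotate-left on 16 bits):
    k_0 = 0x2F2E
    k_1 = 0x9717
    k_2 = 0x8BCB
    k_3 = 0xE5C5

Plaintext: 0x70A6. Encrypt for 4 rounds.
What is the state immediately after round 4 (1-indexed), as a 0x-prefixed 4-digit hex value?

0xAB01

s_0 = plaintext = 0x70A6
s_1 = Round(s_0, k_0) = 0xA607
s_2 = Round(s_1, k_1) = 0x07EE
s_3 = Round(s_2, k_2) = 0xEEAB
s_4 = Round(s_3, k_3) = 0xAB01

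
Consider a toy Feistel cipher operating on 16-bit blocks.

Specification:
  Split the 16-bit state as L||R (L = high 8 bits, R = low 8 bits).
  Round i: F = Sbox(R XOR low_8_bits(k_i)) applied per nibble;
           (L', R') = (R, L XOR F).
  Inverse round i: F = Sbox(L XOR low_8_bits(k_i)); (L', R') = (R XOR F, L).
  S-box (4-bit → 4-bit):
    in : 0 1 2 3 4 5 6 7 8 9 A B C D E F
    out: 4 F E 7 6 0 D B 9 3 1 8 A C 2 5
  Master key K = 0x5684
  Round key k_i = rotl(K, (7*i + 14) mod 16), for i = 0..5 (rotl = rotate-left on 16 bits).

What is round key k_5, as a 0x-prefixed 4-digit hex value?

K = 0x5684
k_0 = rotl(K, (7*0+14) mod 16) = rotl(K, 14) = 0x15A1
k_1 = rotl(K, (7*1+14) mod 16) = rotl(K, 5) = 0xD08A
k_2 = rotl(K, (7*2+14) mod 16) = rotl(K, 12) = 0x4568
k_3 = rotl(K, (7*3+14) mod 16) = rotl(K, 3) = 0xB422
k_4 = rotl(K, (7*4+14) mod 16) = rotl(K, 10) = 0x115A
k_5 = rotl(K, (7*5+14) mod 16) = rotl(K, 1) = 0xAD08

0xAD08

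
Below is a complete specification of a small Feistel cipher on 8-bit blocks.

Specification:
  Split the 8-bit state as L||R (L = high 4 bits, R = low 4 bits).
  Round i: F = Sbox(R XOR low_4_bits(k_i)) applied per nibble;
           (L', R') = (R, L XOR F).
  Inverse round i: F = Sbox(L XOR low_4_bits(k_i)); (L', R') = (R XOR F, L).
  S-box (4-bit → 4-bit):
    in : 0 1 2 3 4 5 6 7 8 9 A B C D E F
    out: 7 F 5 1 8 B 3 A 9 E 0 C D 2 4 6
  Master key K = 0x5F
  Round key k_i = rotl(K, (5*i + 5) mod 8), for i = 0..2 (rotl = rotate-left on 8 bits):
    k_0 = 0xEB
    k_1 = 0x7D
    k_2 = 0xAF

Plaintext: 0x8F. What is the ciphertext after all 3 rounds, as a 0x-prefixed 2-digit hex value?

s_0 = plaintext = 0x8F
s_1 = Round(s_0, k_0) = 0xF0
s_2 = Round(s_1, k_1) = 0x0D
s_3 = Round(s_2, k_2) = 0xD5

0xD5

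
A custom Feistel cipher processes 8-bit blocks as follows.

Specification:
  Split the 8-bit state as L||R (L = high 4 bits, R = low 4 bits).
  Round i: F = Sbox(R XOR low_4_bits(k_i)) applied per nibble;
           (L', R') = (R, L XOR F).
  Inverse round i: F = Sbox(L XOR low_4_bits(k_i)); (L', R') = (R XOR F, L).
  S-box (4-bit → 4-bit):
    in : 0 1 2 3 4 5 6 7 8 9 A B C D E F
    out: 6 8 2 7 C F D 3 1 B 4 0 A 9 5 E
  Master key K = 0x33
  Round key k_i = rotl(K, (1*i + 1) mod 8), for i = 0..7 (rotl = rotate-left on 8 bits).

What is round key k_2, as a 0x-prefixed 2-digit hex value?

0x99

K = 0x33
k_0 = rotl(K, (1*0+1) mod 8) = rotl(K, 1) = 0x66
k_1 = rotl(K, (1*1+1) mod 8) = rotl(K, 2) = 0xCC
k_2 = rotl(K, (1*2+1) mod 8) = rotl(K, 3) = 0x99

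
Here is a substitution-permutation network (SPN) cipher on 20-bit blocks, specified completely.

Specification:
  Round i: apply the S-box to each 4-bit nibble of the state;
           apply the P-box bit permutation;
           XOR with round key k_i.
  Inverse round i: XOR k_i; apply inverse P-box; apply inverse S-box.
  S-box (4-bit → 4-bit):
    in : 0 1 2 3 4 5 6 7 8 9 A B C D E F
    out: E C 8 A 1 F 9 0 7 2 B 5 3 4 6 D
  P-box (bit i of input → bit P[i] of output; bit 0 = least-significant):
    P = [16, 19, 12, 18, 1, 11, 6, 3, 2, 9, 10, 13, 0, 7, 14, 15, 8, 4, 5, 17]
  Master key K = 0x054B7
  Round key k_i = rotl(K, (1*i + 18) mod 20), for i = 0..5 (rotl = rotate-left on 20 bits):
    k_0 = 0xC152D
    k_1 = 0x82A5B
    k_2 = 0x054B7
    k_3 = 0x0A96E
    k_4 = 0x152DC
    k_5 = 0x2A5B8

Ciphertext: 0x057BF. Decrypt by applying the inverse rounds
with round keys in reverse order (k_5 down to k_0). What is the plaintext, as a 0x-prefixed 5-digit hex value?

s_0 = ciphertext = 0x057BF
s_1 = InvRound(s_0, k_5) = 0x2FA4D
s_2 = InvRound(s_1, k_4) = 0x3A294
s_3 = InvRound(s_2, k_3) = 0x59954
s_4 = InvRound(s_3, k_2) = 0xB5D86
s_5 = InvRound(s_4, k_1) = 0xA851B
s_6 = InvRound(s_5, k_0) = 0x02441

0x02441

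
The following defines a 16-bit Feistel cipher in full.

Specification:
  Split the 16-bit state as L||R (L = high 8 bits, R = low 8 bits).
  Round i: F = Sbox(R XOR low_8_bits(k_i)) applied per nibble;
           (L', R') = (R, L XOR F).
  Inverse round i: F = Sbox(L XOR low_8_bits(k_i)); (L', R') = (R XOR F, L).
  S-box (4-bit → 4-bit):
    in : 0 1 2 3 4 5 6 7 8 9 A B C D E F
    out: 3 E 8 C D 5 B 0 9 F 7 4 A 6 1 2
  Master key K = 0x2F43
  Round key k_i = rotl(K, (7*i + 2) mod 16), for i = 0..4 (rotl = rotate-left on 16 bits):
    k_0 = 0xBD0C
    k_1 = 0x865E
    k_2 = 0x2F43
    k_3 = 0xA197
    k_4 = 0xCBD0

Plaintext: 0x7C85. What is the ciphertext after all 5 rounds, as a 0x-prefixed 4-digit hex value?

0xD34C

s_0 = plaintext = 0x7C85
s_1 = Round(s_0, k_0) = 0x85E3
s_2 = Round(s_1, k_1) = 0xE3C3
s_3 = Round(s_2, k_2) = 0xC370
s_4 = Round(s_3, k_3) = 0x70D3
s_5 = Round(s_4, k_4) = 0xD34C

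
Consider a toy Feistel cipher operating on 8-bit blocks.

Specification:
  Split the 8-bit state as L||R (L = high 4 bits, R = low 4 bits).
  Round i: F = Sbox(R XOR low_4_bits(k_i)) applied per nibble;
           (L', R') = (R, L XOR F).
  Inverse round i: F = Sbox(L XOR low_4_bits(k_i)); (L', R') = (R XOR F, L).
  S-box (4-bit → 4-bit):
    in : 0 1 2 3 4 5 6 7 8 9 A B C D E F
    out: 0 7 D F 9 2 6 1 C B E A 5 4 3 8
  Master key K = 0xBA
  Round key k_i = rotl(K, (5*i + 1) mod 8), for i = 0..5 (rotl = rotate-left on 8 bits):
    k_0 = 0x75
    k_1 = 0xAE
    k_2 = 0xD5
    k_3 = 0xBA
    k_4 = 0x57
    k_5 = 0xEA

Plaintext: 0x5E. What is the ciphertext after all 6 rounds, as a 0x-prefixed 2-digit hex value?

s_0 = plaintext = 0x5E
s_1 = Round(s_0, k_0) = 0xEF
s_2 = Round(s_1, k_1) = 0xF9
s_3 = Round(s_2, k_2) = 0x9A
s_4 = Round(s_3, k_3) = 0xA9
s_5 = Round(s_4, k_4) = 0x99
s_6 = Round(s_5, k_5) = 0x96

0x96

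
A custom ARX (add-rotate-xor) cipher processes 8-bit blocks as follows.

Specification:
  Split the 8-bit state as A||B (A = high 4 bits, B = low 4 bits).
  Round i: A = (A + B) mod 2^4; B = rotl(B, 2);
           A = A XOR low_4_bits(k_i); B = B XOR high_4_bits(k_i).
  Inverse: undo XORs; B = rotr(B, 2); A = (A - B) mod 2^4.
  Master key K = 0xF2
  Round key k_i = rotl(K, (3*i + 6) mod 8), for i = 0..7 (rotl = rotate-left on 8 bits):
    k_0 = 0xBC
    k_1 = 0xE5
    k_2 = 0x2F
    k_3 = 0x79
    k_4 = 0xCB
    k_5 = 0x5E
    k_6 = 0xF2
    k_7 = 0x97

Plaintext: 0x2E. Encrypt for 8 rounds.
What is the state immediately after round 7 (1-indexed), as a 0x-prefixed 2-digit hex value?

0x92

s_0 = plaintext = 0x2E
s_1 = Round(s_0, k_0) = 0xC0
s_2 = Round(s_1, k_1) = 0x9E
s_3 = Round(s_2, k_2) = 0x89
s_4 = Round(s_3, k_3) = 0x81
s_5 = Round(s_4, k_4) = 0x28
s_6 = Round(s_5, k_5) = 0x47
s_7 = Round(s_6, k_6) = 0x92
s_8 = Round(s_7, k_7) = 0xC1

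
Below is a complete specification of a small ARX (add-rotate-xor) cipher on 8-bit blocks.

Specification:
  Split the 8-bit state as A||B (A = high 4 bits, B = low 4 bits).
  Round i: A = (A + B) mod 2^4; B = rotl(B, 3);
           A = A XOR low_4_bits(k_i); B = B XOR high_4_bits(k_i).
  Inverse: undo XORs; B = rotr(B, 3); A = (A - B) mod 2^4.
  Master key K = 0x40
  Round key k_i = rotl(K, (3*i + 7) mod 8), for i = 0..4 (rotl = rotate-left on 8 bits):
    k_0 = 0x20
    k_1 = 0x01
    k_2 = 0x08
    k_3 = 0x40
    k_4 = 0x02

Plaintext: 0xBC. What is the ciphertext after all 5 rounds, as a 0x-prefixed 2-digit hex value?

0x36

s_0 = plaintext = 0xBC
s_1 = Round(s_0, k_0) = 0x74
s_2 = Round(s_1, k_1) = 0xA2
s_3 = Round(s_2, k_2) = 0x41
s_4 = Round(s_3, k_3) = 0x5C
s_5 = Round(s_4, k_4) = 0x36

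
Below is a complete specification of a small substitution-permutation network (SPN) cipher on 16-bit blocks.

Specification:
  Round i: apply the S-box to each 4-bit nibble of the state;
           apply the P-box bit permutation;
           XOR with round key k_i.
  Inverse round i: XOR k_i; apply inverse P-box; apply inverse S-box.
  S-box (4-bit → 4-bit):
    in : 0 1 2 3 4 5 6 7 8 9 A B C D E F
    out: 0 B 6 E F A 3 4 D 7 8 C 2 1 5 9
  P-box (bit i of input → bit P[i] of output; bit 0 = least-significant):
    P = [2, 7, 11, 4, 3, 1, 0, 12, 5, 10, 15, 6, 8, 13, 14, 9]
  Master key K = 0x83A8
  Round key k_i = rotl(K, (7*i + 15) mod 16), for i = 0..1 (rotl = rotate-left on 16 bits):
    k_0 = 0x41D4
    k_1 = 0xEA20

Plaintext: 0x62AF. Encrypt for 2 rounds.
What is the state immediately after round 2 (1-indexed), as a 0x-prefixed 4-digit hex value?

0x6D42

s_0 = plaintext = 0x62AF
s_1 = Round(s_0, k_0) = 0xF4C0
s_2 = Round(s_1, k_1) = 0x6D42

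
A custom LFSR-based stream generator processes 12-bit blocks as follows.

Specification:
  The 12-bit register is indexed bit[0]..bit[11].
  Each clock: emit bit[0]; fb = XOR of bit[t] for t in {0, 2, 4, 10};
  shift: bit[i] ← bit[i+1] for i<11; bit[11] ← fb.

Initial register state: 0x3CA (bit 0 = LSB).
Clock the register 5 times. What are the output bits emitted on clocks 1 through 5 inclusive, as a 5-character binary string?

reg_0 = 0x3CA
clock 1: out=0, reg = 0x1E5
clock 2: out=1, reg = 0x0F2
clock 3: out=0, reg = 0x879
clock 4: out=1, reg = 0x43C
clock 5: out=0, reg = 0xA1E

01010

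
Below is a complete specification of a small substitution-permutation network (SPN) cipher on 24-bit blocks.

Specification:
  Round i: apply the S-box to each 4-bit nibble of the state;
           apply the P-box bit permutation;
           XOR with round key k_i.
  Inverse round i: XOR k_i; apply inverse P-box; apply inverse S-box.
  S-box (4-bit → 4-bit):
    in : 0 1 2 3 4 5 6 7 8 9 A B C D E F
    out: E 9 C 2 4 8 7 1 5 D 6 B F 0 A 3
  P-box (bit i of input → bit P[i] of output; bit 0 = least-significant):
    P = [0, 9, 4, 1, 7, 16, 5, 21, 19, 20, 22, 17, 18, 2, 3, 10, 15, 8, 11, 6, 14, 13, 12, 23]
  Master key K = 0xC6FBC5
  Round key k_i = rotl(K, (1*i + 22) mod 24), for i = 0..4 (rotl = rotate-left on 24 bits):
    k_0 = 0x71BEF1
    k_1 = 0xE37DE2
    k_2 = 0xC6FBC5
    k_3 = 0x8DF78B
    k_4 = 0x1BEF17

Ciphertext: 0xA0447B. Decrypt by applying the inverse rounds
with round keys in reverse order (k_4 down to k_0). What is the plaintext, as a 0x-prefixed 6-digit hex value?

0xE35C00

s_0 = ciphertext = 0xA0447B
s_1 = InvRound(s_0, k_4) = 0xECAB03
s_2 = InvRound(s_1, k_3) = 0x8424BD
s_3 = InvRound(s_2, k_2) = 0x8C224A
s_4 = InvRound(s_3, k_1) = 0x8A99C3
s_5 = InvRound(s_4, k_0) = 0xE35C00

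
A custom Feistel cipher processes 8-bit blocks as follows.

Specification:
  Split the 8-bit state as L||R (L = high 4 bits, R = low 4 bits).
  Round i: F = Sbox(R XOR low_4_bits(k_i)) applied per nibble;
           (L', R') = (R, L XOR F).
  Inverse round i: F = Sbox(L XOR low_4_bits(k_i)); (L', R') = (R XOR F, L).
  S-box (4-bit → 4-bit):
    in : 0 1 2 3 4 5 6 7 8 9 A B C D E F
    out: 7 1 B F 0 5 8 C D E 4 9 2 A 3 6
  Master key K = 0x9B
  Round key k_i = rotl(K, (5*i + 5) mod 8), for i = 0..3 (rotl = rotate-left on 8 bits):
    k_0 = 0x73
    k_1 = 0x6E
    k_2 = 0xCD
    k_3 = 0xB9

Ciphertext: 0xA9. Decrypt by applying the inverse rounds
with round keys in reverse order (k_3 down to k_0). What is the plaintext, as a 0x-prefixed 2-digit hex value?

0x5C

s_0 = ciphertext = 0xA9
s_1 = InvRound(s_0, k_3) = 0x6A
s_2 = InvRound(s_1, k_2) = 0x36
s_3 = InvRound(s_2, k_1) = 0xC3
s_4 = InvRound(s_3, k_0) = 0x5C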